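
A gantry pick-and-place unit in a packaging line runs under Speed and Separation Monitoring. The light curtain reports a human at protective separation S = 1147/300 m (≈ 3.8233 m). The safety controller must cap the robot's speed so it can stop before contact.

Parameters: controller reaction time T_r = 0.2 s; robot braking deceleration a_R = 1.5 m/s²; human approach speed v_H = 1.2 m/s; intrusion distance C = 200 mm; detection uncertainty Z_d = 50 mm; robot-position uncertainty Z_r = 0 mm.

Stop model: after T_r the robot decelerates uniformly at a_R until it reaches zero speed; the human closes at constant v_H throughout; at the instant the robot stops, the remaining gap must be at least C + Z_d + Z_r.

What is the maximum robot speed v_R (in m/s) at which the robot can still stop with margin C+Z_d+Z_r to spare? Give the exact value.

v_R_max = 2 m/s = 2.0000 m/s

collect terms ⇒ (1/3)·v_R² + (1)·v_R + (-10/3) = 0
  disc = (1)² − 4·(1/3)·(-10/3) = 49/9 ; √disc = 7/3
  v_R = (−(1) + 7/3) / (2·(1/3)) = 2 m/s
check:
stop time T_s = 2/(3/2) = 1.3333 s
reaction-phase robot travel = 2.0000·0.2000 = 0.4000 m
robot under decel: 2.0000²/(2·1.5000) = 1.3333 m
human over T_r+T_s: 1.2000·(0.2000+1.3333) = 1.8400 m
margins: 0.2000+0.0500+0.0000 = 0.2500 m
sum ≈ 0.4000+1.3333+1.8400+0.2500 ≈ 3.8233 m = S ✓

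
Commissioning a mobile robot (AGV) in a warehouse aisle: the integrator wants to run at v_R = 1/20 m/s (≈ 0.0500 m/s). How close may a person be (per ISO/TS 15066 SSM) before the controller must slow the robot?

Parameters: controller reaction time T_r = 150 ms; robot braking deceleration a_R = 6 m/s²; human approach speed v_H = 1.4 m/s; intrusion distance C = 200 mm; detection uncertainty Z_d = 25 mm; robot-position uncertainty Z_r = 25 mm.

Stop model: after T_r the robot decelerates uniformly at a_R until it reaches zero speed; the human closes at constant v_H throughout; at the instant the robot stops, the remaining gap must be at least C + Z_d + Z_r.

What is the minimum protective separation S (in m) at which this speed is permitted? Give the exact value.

braking lasts T_s = (1/20)/6 = 0.0083 s
reaction-phase robot travel = 0.0500·0.1500 = 0.0075 m
braking distance = 0.0500²/(2·6.0000) = 0.0002 m
human closes 1.4000·0.1583 = 0.2217 m
margins: 0.2000+0.0250+0.0250 = 0.2500 m
S_min ≈ 0.0075+0.0002+0.2217+0.2500  ⇒  S_min = 767/1600 m

S_min = 767/1600 m = 0.4794 m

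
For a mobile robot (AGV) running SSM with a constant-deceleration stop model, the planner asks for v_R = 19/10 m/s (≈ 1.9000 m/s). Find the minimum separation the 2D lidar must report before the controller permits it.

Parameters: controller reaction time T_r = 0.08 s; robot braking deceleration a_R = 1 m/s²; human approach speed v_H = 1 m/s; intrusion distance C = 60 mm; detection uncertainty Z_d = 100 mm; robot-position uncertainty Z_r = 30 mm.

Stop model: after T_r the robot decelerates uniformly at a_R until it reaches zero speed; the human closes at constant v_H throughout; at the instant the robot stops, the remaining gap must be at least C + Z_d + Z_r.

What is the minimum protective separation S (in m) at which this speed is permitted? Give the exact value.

braking lasts T_s = (19/10)/1 = 1.9000 s
robot in T_r: 1.9000·0.0800 = 0.1520 m
braking distance = 1.9000²/(2·1.0000) = 1.8050 m
human closes 1.0000·1.9800 = 1.9800 m
C+Z_d+Z_r = 0.0600+0.1000+0.0300 = 0.1900 m
S_min ≈ 0.1520+1.8050+1.9800+0.1900  ⇒  S_min = 4127/1000 m

S_min = 4127/1000 m = 4.1270 m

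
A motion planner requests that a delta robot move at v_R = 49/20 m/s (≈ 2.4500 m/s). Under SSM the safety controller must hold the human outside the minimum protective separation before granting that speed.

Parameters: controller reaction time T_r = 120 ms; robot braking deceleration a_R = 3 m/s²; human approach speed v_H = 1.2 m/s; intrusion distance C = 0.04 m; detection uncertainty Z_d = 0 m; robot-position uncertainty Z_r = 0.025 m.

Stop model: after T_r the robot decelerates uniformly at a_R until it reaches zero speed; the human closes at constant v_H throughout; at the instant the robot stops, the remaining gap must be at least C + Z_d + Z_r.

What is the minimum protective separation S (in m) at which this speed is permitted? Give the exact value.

S_min = 29801/12000 m = 2.4834 m

stop time T_s = (49/20)/3 = 0.8167 s
robot in T_r: 2.4500·0.1200 = 0.2940 m
robot under decel: 2.4500²/(2·3.0000) = 1.0004 m
human over T_r+T_s: 1.2000·(0.1200+0.8167) = 1.1240 m
margins: 0.0400+0.0000+0.0250 = 0.0650 m
S_min ≈ 0.2940+1.0004+1.1240+0.0650  ⇒  S_min = 29801/12000 m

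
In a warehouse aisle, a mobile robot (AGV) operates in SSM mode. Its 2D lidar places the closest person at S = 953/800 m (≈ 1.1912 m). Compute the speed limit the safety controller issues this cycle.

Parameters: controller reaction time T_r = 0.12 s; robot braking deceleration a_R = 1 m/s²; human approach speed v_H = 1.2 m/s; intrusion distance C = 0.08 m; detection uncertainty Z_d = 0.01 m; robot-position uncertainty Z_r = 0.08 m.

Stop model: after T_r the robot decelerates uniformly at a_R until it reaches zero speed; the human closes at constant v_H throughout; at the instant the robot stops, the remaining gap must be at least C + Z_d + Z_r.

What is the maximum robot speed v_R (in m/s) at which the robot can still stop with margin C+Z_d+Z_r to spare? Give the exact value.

v_R_max = 11/20 m/s = 0.5500 m/s

at the boundary: (1/2)·v² + (33/25)·v + (-3509/4000) = 0
  disc = (33/25)² − 4·(1/2)·(-3509/4000) = 34969/10000 ; √disc = 187/100
  v_R = (−(33/25) + 187/100) / (2·(1/2)) = 11/20 m/s
check:
braking lasts T_s = (11/20)/1 = 0.5500 s
robot covers v_R·T_r = 0.5500·0.1200 = 0.0660 m before braking
braking distance = 0.5500²/(2·1.0000) = 0.1512 m
human closes 1.2000·0.6700 = 0.8040 m
margins: 0.0800+0.0100+0.0800 = 0.1700 m
sum ≈ 0.0660+0.1512+0.8040+0.1700 ≈ 1.1912 m = S ✓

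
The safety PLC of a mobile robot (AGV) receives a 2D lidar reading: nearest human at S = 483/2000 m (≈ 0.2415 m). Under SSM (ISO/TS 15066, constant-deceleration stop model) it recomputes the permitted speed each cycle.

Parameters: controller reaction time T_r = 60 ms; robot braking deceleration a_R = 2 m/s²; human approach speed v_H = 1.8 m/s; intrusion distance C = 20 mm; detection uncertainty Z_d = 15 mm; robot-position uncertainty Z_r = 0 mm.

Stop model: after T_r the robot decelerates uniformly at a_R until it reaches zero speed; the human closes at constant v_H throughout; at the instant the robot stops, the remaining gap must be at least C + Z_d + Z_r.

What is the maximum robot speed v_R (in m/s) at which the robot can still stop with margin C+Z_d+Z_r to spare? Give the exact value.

v_R_max = 1/10 m/s = 0.1000 m/s

quadratic (1/4)·v² + (24/25)·v + (-197/2000) = 0
  disc = (24/25)² − 4·(1/4)·(-197/2000) = 10201/10000 ; √disc = 101/100
  v_R = (−(24/25) + 101/100) / (2·(1/4)) = 1/10 m/s
check:
stop time T_s = (1/10)/2 = 0.0500 s
robot in T_r: 0.1000·0.0600 = 0.0060 m
robot under decel: 0.1000²/(2·2.0000) = 0.0025 m
person approaches 1.8000·(0.0600+0.0500) = 0.1980 m
residual clearance needed = 0.0200+0.0150+0.0000 = 0.0350 m
sum ≈ 0.0060+0.0025+0.1980+0.0350 ≈ 0.2415 m = S ✓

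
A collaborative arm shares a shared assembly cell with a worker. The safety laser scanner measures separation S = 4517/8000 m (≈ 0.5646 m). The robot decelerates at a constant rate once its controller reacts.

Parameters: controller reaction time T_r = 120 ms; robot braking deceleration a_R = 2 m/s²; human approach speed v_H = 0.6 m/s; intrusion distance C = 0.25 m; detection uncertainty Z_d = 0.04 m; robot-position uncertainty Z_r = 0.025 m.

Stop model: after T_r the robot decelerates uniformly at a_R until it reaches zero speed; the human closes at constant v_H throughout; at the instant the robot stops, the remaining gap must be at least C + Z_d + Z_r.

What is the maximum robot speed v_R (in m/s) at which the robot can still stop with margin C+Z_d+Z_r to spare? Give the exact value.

quadratic (1/4)·v² + (21/50)·v + (-1421/8000) = 0
  disc = (21/50)² − 4·(1/4)·(-1421/8000) = 14161/40000 ; √disc = 119/200
  v_R = (−(21/50) + 119/200) / (2·(1/4)) = 7/20 m/s
check:
T_s = v_R/a_R = (7/20)/2 = 0.1750 s
robot in T_r: 0.3500·0.1200 = 0.0420 m
braking distance = 0.3500²/(2·2.0000) = 0.0306 m
human closes 0.6000·0.2950 = 0.1770 m
margins: 0.2500+0.0400+0.0250 = 0.3150 m
sum ≈ 0.0420+0.0306+0.1770+0.3150 ≈ 0.5646 m = S ✓

v_R_max = 7/20 m/s = 0.3500 m/s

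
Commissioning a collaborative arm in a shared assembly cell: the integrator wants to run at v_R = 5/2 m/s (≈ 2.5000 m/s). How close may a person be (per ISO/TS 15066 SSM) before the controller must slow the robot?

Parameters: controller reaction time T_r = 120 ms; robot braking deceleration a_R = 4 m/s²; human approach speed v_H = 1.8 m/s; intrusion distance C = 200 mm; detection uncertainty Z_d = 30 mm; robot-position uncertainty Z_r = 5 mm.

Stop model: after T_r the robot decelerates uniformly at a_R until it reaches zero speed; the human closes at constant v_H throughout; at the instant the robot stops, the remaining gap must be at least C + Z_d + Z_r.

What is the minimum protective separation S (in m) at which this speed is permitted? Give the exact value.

S_min = 10629/4000 m = 2.6572 m

stop time T_s = (5/2)/4 = 0.6250 s
robot in T_r: 2.5000·0.1200 = 0.3000 m
robot under decel: 2.5000²/(2·4.0000) = 0.7812 m
person approaches 1.8000·(0.1200+0.6250) = 1.3410 m
residual clearance needed = 0.2000+0.0300+0.0050 = 0.2350 m
S_min ≈ 0.3000+0.7812+1.3410+0.2350  ⇒  S_min = 10629/4000 m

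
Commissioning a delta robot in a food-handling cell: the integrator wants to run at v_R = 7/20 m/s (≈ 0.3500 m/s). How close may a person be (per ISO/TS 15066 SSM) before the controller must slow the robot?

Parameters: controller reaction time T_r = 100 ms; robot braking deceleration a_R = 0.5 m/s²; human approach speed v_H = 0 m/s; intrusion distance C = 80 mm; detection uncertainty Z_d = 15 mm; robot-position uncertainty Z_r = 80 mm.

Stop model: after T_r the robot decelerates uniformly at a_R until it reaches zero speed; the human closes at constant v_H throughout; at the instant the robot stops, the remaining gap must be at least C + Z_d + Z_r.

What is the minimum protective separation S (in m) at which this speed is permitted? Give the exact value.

S_min = 133/400 m = 0.3325 m

stop time T_s = (7/20)/(1/2) = 0.7000 s
robot in T_r: 0.3500·0.1000 = 0.0350 m
robot under decel: 0.3500²/(2·0.5000) = 0.1225 m
human over T_r+T_s: 0.0000·(0.1000+0.7000) = 0.0000 m
margins: 0.0800+0.0150+0.0800 = 0.1750 m
S_min ≈ 0.0350+0.1225+0.0000+0.1750  ⇒  S_min = 133/400 m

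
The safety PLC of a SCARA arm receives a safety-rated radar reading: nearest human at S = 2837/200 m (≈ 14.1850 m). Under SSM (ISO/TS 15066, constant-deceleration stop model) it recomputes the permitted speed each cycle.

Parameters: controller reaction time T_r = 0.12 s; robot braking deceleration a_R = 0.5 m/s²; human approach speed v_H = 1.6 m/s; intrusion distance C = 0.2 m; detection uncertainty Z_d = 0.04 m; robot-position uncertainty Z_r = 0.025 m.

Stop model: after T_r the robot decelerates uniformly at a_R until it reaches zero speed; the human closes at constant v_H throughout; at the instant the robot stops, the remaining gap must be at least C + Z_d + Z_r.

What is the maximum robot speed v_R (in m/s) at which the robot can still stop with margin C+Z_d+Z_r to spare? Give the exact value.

v_R_max = 12/5 m/s = 2.4000 m/s

quadratic (1)·v² + (83/25)·v + (-1716/125) = 0
  disc = (83/25)² − 4·(1)·(-1716/125) = 41209/625 ; √disc = 203/25
  v_R = (−(83/25) + 203/25) / (2·(1)) = 12/5 m/s
check:
braking lasts T_s = (12/5)/(1/2) = 4.8000 s
robot covers v_R·T_r = 2.4000·0.1200 = 0.2880 m before braking
robot under decel: 2.4000²/(2·0.5000) = 5.7600 m
human over T_r+T_s: 1.6000·(0.1200+4.8000) = 7.8720 m
C+Z_d+Z_r = 0.2000+0.0400+0.0250 = 0.2650 m
sum ≈ 0.2880+5.7600+7.8720+0.2650 ≈ 14.1850 m = S ✓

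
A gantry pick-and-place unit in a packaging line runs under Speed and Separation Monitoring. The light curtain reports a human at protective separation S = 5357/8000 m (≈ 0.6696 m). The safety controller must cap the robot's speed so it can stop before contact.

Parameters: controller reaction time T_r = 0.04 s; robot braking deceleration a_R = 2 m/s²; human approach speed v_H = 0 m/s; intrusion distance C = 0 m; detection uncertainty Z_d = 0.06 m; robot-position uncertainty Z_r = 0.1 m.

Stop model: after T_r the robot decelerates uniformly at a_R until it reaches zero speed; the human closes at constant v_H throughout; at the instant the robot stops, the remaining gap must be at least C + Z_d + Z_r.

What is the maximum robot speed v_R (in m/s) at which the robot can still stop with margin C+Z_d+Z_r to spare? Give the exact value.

quadratic (1/4)·v² + (1/25)·v + (-4077/8000) = 0
  disc = (1/25)² − 4·(1/4)·(-4077/8000) = 20449/40000 ; √disc = 143/200
  v_R = (−(1/25) + 143/200) / (2·(1/4)) = 27/20 m/s
check:
stop time T_s = (27/20)/2 = 0.6750 s
robot in T_r: 1.3500·0.0400 = 0.0540 m
robot covers 1.3500·0.6750 − ½·2.0000·0.6750² = 0.4556 m while stopping
human closes 0.0000·0.7150 = 0.0000 m
C+Z_d+Z_r = 0.0000+0.0600+0.1000 = 0.1600 m
sum ≈ 0.0540+0.4556+0.0000+0.1600 ≈ 0.6696 m = S ✓

v_R_max = 27/20 m/s = 1.3500 m/s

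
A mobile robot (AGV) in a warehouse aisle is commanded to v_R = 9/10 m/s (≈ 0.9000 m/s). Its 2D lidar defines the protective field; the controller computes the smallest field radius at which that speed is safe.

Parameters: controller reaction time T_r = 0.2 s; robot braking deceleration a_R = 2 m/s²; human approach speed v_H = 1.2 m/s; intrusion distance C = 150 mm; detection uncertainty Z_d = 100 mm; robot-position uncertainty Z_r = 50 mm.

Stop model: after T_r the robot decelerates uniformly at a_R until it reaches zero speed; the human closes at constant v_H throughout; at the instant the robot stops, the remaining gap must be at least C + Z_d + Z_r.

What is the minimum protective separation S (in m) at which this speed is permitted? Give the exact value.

S_min = 117/80 m = 1.4625 m

T_s = v_R/a_R = (9/10)/2 = 0.4500 s
robot in T_r: 0.9000·0.2000 = 0.1800 m
braking distance = 0.9000²/(2·2.0000) = 0.2025 m
human over T_r+T_s: 1.2000·(0.2000+0.4500) = 0.7800 m
C+Z_d+Z_r = 0.1500+0.1000+0.0500 = 0.3000 m
S_min ≈ 0.1800+0.2025+0.7800+0.3000  ⇒  S_min = 117/80 m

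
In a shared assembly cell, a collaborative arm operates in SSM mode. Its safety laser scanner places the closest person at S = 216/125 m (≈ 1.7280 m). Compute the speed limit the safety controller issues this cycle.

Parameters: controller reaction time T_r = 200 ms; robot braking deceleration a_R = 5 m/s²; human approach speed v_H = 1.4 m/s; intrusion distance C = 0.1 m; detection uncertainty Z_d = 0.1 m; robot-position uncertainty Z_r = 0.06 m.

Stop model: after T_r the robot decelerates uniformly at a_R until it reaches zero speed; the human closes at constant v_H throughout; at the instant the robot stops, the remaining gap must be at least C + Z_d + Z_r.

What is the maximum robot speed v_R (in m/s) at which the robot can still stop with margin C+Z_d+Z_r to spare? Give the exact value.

v_R_max = 9/5 m/s = 1.8000 m/s

collect terms ⇒ (1/10)·v_R² + (12/25)·v_R + (-297/250) = 0
  disc = (12/25)² − 4·(1/10)·(-297/250) = 441/625 ; √disc = 21/25
  v_R = (−(12/25) + 21/25) / (2·(1/10)) = 9/5 m/s
check:
braking lasts T_s = (9/5)/5 = 0.3600 s
robot covers v_R·T_r = 1.8000·0.2000 = 0.3600 m before braking
braking distance = 1.8000²/(2·5.0000) = 0.3240 m
person approaches 1.4000·(0.2000+0.3600) = 0.7840 m
margins: 0.1000+0.1000+0.0600 = 0.2600 m
sum ≈ 0.3600+0.3240+0.7840+0.2600 ≈ 1.7280 m = S ✓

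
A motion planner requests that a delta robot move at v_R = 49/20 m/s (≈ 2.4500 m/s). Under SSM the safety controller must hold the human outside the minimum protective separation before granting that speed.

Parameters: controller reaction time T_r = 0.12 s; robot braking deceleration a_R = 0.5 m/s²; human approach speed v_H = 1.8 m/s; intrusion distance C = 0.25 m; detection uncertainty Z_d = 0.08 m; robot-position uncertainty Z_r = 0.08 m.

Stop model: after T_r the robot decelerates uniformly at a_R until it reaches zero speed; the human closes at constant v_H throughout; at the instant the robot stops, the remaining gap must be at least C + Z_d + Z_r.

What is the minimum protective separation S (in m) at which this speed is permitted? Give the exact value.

braking lasts T_s = (49/20)/(1/2) = 4.9000 s
reaction-phase robot travel = 2.4500·0.1200 = 0.2940 m
braking distance = 2.4500²/(2·0.5000) = 6.0025 m
human over T_r+T_s: 1.8000·(0.1200+4.9000) = 9.0360 m
C+Z_d+Z_r = 0.2500+0.0800+0.0800 = 0.4100 m
S_min ≈ 0.2940+6.0025+9.0360+0.4100  ⇒  S_min = 6297/400 m

S_min = 6297/400 m = 15.7425 m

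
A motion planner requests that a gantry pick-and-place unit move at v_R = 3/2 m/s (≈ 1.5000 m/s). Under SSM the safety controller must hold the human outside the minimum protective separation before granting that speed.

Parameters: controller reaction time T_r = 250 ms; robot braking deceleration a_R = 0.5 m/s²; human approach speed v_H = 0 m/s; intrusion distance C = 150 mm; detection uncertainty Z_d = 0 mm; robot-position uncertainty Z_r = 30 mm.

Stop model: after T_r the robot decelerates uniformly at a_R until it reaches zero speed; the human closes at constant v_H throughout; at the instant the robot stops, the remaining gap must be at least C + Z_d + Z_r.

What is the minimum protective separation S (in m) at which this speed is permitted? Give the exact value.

S_min = 561/200 m = 2.8050 m

braking lasts T_s = (3/2)/(1/2) = 3.0000 s
reaction-phase robot travel = 1.5000·0.2500 = 0.3750 m
robot under decel: 1.5000²/(2·0.5000) = 2.2500 m
human closes 0.0000·3.2500 = 0.0000 m
C+Z_d+Z_r = 0.1500+0.0000+0.0300 = 0.1800 m
S_min ≈ 0.3750+2.2500+0.0000+0.1800  ⇒  S_min = 561/200 m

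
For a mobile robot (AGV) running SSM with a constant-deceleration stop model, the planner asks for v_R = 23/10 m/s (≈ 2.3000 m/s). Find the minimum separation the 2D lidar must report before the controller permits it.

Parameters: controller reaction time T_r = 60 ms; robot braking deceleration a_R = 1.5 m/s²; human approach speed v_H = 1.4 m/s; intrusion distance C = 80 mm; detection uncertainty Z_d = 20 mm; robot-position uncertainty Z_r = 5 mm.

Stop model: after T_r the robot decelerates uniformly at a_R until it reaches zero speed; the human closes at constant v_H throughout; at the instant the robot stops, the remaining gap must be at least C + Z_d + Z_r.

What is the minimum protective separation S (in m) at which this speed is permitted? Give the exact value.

braking lasts T_s = (23/10)/(3/2) = 1.5333 s
robot covers v_R·T_r = 2.3000·0.0600 = 0.1380 m before braking
robot under decel: 2.3000²/(2·1.5000) = 1.7633 m
human over T_r+T_s: 1.4000·(0.0600+1.5333) = 2.2307 m
margins: 0.0800+0.0200+0.0050 = 0.1050 m
S_min ≈ 0.1380+1.7633+2.2307+0.1050  ⇒  S_min = 4237/1000 m

S_min = 4237/1000 m = 4.2370 m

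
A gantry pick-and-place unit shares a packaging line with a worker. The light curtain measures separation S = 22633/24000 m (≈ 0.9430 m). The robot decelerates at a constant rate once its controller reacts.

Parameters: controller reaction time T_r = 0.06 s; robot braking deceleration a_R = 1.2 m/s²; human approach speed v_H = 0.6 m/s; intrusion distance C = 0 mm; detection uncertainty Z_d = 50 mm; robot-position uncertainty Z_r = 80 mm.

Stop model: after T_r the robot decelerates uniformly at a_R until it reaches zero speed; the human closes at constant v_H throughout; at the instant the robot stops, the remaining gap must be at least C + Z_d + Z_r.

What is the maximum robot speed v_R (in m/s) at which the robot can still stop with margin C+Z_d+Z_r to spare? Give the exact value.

at the boundary: (5/12)·v² + (14/25)·v + (-18649/24000) = 0
  disc = (14/25)² − 4·(5/12)·(-18649/24000) = 579121/360000 ; √disc = 761/600
  v_R = (−(14/25) + 761/600) / (2·(5/12)) = 17/20 m/s
check:
stop time T_s = (17/20)/(6/5) = 0.7083 s
reaction-phase robot travel = 0.8500·0.0600 = 0.0510 m
robot under decel: 0.8500²/(2·1.2000) = 0.3010 m
human closes 0.6000·0.7683 = 0.4610 m
C+Z_d+Z_r = 0.0000+0.0500+0.0800 = 0.1300 m
sum ≈ 0.0510+0.3010+0.4610+0.1300 ≈ 0.9430 m = S ✓

v_R_max = 17/20 m/s = 0.8500 m/s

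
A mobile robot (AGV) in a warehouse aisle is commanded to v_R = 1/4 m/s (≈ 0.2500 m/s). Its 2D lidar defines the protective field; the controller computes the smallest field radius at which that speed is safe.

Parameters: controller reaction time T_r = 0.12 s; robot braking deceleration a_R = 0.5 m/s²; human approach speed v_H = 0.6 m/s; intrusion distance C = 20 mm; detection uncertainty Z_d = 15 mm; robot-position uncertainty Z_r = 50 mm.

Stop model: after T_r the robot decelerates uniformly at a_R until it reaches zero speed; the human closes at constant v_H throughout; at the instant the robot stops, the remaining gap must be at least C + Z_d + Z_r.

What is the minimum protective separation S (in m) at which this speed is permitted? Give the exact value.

S_min = 1099/2000 m = 0.5495 m

stop time T_s = (1/4)/(1/2) = 0.5000 s
robot in T_r: 0.2500·0.1200 = 0.0300 m
robot under decel: 0.2500²/(2·0.5000) = 0.0625 m
person approaches 0.6000·(0.1200+0.5000) = 0.3720 m
residual clearance needed = 0.0200+0.0150+0.0500 = 0.0850 m
S_min ≈ 0.0300+0.0625+0.3720+0.0850  ⇒  S_min = 1099/2000 m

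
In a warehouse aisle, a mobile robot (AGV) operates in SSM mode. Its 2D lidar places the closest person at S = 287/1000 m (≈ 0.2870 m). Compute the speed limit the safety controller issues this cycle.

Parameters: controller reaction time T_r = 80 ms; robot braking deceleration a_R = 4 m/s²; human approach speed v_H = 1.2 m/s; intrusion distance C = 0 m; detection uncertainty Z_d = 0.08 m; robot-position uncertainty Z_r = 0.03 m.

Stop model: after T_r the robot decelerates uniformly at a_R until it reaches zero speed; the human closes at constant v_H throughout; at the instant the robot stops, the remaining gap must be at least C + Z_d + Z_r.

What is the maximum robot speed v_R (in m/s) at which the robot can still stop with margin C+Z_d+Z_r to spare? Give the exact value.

quadratic (1/8)·v² + (19/50)·v + (-81/1000) = 0
  disc = (19/50)² − 4·(1/8)·(-81/1000) = 1849/10000 ; √disc = 43/100
  v_R = (−(19/50) + 43/100) / (2·(1/8)) = 1/5 m/s
check:
braking lasts T_s = (1/5)/4 = 0.0500 s
robot covers v_R·T_r = 0.2000·0.0800 = 0.0160 m before braking
braking distance = 0.2000²/(2·4.0000) = 0.0050 m
person approaches 1.2000·(0.0800+0.0500) = 0.1560 m
residual clearance needed = 0.0000+0.0800+0.0300 = 0.1100 m
sum ≈ 0.0160+0.0050+0.1560+0.1100 ≈ 0.2870 m = S ✓

v_R_max = 1/5 m/s = 0.2000 m/s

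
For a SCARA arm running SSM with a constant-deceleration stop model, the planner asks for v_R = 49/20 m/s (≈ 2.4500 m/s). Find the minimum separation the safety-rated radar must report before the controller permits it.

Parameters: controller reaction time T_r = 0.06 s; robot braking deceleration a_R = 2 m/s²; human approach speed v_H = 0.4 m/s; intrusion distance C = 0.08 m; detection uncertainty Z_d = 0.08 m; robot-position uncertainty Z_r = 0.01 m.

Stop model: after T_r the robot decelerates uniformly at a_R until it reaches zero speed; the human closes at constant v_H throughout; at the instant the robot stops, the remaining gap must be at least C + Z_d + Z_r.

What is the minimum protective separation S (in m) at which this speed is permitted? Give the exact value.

S_min = 18653/8000 m = 2.3316 m

stop time T_s = (49/20)/2 = 1.2250 s
reaction-phase robot travel = 2.4500·0.0600 = 0.1470 m
braking distance = 2.4500²/(2·2.0000) = 1.5006 m
human over T_r+T_s: 0.4000·(0.0600+1.2250) = 0.5140 m
C+Z_d+Z_r = 0.0800+0.0800+0.0100 = 0.1700 m
S_min ≈ 0.1470+1.5006+0.5140+0.1700  ⇒  S_min = 18653/8000 m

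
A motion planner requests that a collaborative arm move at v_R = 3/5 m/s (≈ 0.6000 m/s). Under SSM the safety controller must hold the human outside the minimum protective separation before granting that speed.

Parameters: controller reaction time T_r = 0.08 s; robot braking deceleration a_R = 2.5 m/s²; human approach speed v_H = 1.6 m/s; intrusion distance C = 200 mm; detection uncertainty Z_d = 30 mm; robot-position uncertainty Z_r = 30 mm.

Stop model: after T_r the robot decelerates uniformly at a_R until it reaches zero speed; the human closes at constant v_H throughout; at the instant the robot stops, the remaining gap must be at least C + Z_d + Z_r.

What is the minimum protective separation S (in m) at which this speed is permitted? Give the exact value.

S_min = 223/250 m = 0.8920 m

T_s = v_R/a_R = (3/5)/(5/2) = 0.2400 s
reaction-phase robot travel = 0.6000·0.0800 = 0.0480 m
braking distance = 0.6000²/(2·2.5000) = 0.0720 m
human closes 1.6000·0.3200 = 0.5120 m
residual clearance needed = 0.2000+0.0300+0.0300 = 0.2600 m
S_min ≈ 0.0480+0.0720+0.5120+0.2600  ⇒  S_min = 223/250 m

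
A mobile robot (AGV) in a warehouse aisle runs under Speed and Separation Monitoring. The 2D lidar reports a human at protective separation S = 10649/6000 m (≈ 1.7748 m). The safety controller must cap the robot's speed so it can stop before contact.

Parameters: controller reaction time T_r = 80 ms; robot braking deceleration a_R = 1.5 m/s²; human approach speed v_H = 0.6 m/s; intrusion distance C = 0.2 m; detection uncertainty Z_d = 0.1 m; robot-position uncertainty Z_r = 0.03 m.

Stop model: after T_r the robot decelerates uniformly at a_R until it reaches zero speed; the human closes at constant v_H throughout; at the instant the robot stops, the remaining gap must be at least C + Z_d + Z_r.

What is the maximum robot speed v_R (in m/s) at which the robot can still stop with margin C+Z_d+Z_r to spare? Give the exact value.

v_R_max = 29/20 m/s = 1.4500 m/s

at the boundary: (1/3)·v² + (12/25)·v + (-8381/6000) = 0
  disc = (12/25)² − 4·(1/3)·(-8381/6000) = 47089/22500 ; √disc = 217/150
  v_R = (−(12/25) + 217/150) / (2·(1/3)) = 29/20 m/s
check:
stop time T_s = (29/20)/(3/2) = 0.9667 s
reaction-phase robot travel = 1.4500·0.0800 = 0.1160 m
robot covers 1.4500·0.9667 − ½·1.5000·0.9667² = 0.7008 m while stopping
person approaches 0.6000·(0.0800+0.9667) = 0.6280 m
residual clearance needed = 0.2000+0.1000+0.0300 = 0.3300 m
sum ≈ 0.1160+0.7008+0.6280+0.3300 ≈ 1.7748 m = S ✓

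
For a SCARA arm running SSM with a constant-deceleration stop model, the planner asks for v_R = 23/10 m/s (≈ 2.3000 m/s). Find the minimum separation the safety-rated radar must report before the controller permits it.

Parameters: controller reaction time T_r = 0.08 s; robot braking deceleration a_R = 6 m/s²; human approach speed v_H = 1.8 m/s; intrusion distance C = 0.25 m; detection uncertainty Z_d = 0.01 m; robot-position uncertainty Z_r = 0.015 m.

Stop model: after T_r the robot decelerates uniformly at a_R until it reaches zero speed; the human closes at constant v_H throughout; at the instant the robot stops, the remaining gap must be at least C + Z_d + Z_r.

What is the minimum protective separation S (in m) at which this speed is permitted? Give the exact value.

T_s = v_R/a_R = (23/10)/6 = 0.3833 s
robot covers v_R·T_r = 2.3000·0.0800 = 0.1840 m before braking
robot covers 2.3000·0.3833 − ½·6.0000·0.3833² = 0.4408 m while stopping
human closes 1.8000·0.4633 = 0.8340 m
C+Z_d+Z_r = 0.2500+0.0100+0.0150 = 0.2750 m
S_min ≈ 0.1840+0.4408+0.8340+0.2750  ⇒  S_min = 10403/6000 m

S_min = 10403/6000 m = 1.7338 m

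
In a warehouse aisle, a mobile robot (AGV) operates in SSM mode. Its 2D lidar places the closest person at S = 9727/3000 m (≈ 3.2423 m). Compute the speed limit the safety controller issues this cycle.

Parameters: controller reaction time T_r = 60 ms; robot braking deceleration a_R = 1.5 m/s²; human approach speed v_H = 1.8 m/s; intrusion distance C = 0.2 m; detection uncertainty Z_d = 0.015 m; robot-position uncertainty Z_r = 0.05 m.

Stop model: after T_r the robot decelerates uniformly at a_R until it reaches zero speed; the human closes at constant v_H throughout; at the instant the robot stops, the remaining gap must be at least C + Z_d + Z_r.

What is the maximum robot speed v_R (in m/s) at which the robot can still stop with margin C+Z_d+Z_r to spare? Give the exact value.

v_R_max = 8/5 m/s = 1.6000 m/s

collect terms ⇒ (1/3)·v_R² + (63/50)·v_R + (-1076/375) = 0
  disc = (63/50)² − 4·(1/3)·(-1076/375) = 121801/22500 ; √disc = 349/150
  v_R = (−(63/50) + 349/150) / (2·(1/3)) = 8/5 m/s
check:
T_s = v_R/a_R = (8/5)/(3/2) = 1.0667 s
robot covers v_R·T_r = 1.6000·0.0600 = 0.0960 m before braking
robot covers 1.6000·1.0667 − ½·1.5000·1.0667² = 0.8533 m while stopping
person approaches 1.8000·(0.0600+1.0667) = 2.0280 m
residual clearance needed = 0.2000+0.0150+0.0500 = 0.2650 m
sum ≈ 0.0960+0.8533+2.0280+0.2650 ≈ 3.2423 m = S ✓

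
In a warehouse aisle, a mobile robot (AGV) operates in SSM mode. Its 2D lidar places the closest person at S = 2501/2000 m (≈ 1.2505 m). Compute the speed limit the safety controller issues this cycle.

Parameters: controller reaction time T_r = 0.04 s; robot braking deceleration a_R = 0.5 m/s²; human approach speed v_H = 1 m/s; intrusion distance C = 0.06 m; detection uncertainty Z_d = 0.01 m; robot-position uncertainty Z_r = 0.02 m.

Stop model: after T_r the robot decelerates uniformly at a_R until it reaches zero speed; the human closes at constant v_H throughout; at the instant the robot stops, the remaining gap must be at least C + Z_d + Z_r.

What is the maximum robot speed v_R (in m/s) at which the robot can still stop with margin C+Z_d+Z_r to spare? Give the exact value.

quadratic (1)·v² + (51/25)·v + (-2241/2000) = 0
  disc = (51/25)² − 4·(1)·(-2241/2000) = 21609/2500 ; √disc = 147/50
  v_R = (−(51/25) + 147/50) / (2·(1)) = 9/20 m/s
check:
braking lasts T_s = (9/20)/(1/2) = 0.9000 s
reaction-phase robot travel = 0.4500·0.0400 = 0.0180 m
braking distance = 0.4500²/(2·0.5000) = 0.2025 m
human over T_r+T_s: 1.0000·(0.0400+0.9000) = 0.9400 m
margins: 0.0600+0.0100+0.0200 = 0.0900 m
sum ≈ 0.0180+0.2025+0.9400+0.0900 ≈ 1.2505 m = S ✓

v_R_max = 9/20 m/s = 0.4500 m/s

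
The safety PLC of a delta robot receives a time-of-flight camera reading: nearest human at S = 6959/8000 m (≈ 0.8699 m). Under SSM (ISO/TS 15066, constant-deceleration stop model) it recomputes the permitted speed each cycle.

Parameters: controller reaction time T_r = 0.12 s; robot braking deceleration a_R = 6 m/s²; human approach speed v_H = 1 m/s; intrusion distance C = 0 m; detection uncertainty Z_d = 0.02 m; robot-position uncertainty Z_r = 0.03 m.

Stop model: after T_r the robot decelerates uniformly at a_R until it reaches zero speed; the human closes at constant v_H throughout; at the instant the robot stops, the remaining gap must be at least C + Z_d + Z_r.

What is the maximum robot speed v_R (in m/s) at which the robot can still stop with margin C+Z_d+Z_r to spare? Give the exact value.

at the boundary: (1/12)·v² + (43/150)·v + (-5599/8000) = 0
  disc = (43/150)² − 4·(1/12)·(-5599/8000) = 113569/360000 ; √disc = 337/600
  v_R = (−(43/150) + 337/600) / (2·(1/12)) = 33/20 m/s
check:
T_s = v_R/a_R = (33/20)/6 = 0.2750 s
robot in T_r: 1.6500·0.1200 = 0.1980 m
robot under decel: 1.6500²/(2·6.0000) = 0.2269 m
human closes 1.0000·0.3950 = 0.3950 m
margins: 0.0000+0.0200+0.0300 = 0.0500 m
sum ≈ 0.1980+0.2269+0.3950+0.0500 ≈ 0.8699 m = S ✓

v_R_max = 33/20 m/s = 1.6500 m/s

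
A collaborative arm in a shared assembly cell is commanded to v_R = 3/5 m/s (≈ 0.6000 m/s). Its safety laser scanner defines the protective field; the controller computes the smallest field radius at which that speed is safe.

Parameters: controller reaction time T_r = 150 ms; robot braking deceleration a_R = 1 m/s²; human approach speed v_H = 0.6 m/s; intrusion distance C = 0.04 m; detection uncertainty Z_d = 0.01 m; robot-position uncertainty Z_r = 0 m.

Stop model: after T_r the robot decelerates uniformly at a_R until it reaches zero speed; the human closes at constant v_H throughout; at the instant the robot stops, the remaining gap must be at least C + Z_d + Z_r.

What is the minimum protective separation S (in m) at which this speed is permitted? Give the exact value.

stop time T_s = (3/5)/1 = 0.6000 s
robot covers v_R·T_r = 0.6000·0.1500 = 0.0900 m before braking
robot covers 0.6000·0.6000 − ½·1.0000·0.6000² = 0.1800 m while stopping
human over T_r+T_s: 0.6000·(0.1500+0.6000) = 0.4500 m
margins: 0.0400+0.0100+0.0000 = 0.0500 m
S_min ≈ 0.0900+0.1800+0.4500+0.0500  ⇒  S_min = 77/100 m

S_min = 77/100 m = 0.7700 m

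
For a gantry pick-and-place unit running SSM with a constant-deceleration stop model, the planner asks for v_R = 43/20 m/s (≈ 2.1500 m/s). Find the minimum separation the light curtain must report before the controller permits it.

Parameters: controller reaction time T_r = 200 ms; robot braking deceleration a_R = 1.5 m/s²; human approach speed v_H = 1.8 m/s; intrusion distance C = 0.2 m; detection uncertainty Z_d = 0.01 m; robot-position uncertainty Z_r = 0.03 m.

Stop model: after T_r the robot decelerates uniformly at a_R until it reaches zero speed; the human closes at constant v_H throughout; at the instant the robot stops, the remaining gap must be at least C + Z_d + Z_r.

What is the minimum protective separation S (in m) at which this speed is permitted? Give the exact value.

S_min = 6181/1200 m = 5.1508 m

braking lasts T_s = (43/20)/(3/2) = 1.4333 s
reaction-phase robot travel = 2.1500·0.2000 = 0.4300 m
robot under decel: 2.1500²/(2·1.5000) = 1.5408 m
human over T_r+T_s: 1.8000·(0.2000+1.4333) = 2.9400 m
residual clearance needed = 0.2000+0.0100+0.0300 = 0.2400 m
S_min ≈ 0.4300+1.5408+2.9400+0.2400  ⇒  S_min = 6181/1200 m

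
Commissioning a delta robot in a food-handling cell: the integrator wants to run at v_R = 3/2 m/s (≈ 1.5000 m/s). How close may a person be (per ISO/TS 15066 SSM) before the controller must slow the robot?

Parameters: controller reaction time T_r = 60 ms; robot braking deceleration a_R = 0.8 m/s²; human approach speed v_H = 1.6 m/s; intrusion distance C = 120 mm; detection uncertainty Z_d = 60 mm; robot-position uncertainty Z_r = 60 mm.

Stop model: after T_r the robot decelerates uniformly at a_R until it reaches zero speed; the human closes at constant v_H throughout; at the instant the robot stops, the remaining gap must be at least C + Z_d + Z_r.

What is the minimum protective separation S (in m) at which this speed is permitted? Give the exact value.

T_s = v_R/a_R = (3/2)/(4/5) = 1.8750 s
reaction-phase robot travel = 1.5000·0.0600 = 0.0900 m
robot under decel: 1.5000²/(2·0.8000) = 1.4062 m
human over T_r+T_s: 1.6000·(0.0600+1.8750) = 3.0960 m
residual clearance needed = 0.1200+0.0600+0.0600 = 0.2400 m
S_min ≈ 0.0900+1.4062+3.0960+0.2400  ⇒  S_min = 19329/4000 m

S_min = 19329/4000 m = 4.8323 m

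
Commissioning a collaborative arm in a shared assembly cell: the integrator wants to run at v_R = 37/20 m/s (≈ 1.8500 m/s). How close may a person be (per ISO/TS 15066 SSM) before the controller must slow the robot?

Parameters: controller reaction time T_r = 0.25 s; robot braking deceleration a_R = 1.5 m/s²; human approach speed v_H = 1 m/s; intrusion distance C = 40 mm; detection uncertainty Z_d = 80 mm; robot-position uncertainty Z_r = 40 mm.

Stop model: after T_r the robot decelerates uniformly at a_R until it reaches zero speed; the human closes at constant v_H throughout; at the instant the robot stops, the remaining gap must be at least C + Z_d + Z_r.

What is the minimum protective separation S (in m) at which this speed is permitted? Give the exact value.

S_min = 487/150 m = 3.2467 m

T_s = v_R/a_R = (37/20)/(3/2) = 1.2333 s
robot in T_r: 1.8500·0.2500 = 0.4625 m
braking distance = 1.8500²/(2·1.5000) = 1.1408 m
human closes 1.0000·1.4833 = 1.4833 m
margins: 0.0400+0.0800+0.0400 = 0.1600 m
S_min ≈ 0.4625+1.1408+1.4833+0.1600  ⇒  S_min = 487/150 m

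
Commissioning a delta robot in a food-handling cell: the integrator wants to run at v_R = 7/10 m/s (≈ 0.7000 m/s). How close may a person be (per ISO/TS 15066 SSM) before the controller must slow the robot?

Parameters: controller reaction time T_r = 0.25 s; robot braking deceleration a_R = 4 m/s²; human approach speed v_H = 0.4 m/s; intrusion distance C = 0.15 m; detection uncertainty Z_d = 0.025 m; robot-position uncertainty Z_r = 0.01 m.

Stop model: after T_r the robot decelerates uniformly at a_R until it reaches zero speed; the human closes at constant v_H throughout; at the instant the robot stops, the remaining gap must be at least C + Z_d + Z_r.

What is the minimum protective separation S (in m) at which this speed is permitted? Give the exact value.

S_min = 473/800 m = 0.5913 m

T_s = v_R/a_R = (7/10)/4 = 0.1750 s
robot covers v_R·T_r = 0.7000·0.2500 = 0.1750 m before braking
robot covers 0.7000·0.1750 − ½·4.0000·0.1750² = 0.0612 m while stopping
human closes 0.4000·0.4250 = 0.1700 m
margins: 0.1500+0.0250+0.0100 = 0.1850 m
S_min ≈ 0.1750+0.0612+0.1700+0.1850  ⇒  S_min = 473/800 m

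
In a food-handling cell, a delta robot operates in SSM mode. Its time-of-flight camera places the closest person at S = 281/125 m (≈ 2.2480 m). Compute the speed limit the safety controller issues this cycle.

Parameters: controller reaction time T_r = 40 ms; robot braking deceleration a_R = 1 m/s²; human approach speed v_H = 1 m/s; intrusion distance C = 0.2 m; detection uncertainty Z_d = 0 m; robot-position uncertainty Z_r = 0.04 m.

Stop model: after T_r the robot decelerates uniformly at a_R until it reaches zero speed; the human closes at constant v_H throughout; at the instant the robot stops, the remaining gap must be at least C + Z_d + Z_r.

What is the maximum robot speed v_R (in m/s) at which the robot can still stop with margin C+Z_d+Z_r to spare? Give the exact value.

v_R_max = 6/5 m/s = 1.2000 m/s

collect terms ⇒ (1/2)·v_R² + (26/25)·v_R + (-246/125) = 0
  disc = (26/25)² − 4·(1/2)·(-246/125) = 3136/625 ; √disc = 56/25
  v_R = (−(26/25) + 56/25) / (2·(1/2)) = 6/5 m/s
check:
T_s = v_R/a_R = (6/5)/1 = 1.2000 s
reaction-phase robot travel = 1.2000·0.0400 = 0.0480 m
robot covers 1.2000·1.2000 − ½·1.0000·1.2000² = 0.7200 m while stopping
person approaches 1.0000·(0.0400+1.2000) = 1.2400 m
C+Z_d+Z_r = 0.2000+0.0000+0.0400 = 0.2400 m
sum ≈ 0.0480+0.7200+1.2400+0.2400 ≈ 2.2480 m = S ✓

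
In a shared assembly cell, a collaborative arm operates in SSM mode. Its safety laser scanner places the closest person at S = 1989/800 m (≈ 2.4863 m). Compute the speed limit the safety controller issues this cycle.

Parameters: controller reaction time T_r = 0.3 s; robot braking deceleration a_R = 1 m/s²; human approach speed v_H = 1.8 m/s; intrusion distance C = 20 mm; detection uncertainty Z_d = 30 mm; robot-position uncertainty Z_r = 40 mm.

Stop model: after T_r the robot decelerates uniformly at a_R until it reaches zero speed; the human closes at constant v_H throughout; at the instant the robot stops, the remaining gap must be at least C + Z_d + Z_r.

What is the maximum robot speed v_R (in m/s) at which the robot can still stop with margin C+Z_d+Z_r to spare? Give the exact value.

v_R_max = 3/4 m/s = 0.7500 m/s

collect terms ⇒ (1/2)·v_R² + (21/10)·v_R + (-297/160) = 0
  disc = (21/10)² − 4·(1/2)·(-297/160) = 3249/400 ; √disc = 57/20
  v_R = (−(21/10) + 57/20) / (2·(1/2)) = 3/4 m/s
check:
T_s = v_R/a_R = (3/4)/1 = 0.7500 s
robot in T_r: 0.7500·0.3000 = 0.2250 m
robot covers 0.7500·0.7500 − ½·1.0000·0.7500² = 0.2812 m while stopping
human closes 1.8000·1.0500 = 1.8900 m
residual clearance needed = 0.0200+0.0300+0.0400 = 0.0900 m
sum ≈ 0.2250+0.2812+1.8900+0.0900 ≈ 2.4863 m = S ✓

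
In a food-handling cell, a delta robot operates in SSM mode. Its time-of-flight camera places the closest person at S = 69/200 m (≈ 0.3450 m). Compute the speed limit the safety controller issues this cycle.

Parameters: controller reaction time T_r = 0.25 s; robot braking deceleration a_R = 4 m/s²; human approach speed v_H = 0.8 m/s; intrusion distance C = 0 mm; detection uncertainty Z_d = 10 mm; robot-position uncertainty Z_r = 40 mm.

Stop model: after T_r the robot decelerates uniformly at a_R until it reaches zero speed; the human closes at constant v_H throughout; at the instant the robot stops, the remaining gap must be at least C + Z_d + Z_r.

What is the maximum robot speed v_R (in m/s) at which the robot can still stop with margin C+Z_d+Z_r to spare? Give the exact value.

v_R_max = 1/5 m/s = 0.2000 m/s

at the boundary: (1/8)·v² + (9/20)·v + (-19/200) = 0
  disc = (9/20)² − 4·(1/8)·(-19/200) = 1/4 ; √disc = 1/2
  v_R = (−(9/20) + 1/2) / (2·(1/8)) = 1/5 m/s
check:
stop time T_s = (1/5)/4 = 0.0500 s
robot in T_r: 0.2000·0.2500 = 0.0500 m
braking distance = 0.2000²/(2·4.0000) = 0.0050 m
human over T_r+T_s: 0.8000·(0.2500+0.0500) = 0.2400 m
margins: 0.0000+0.0100+0.0400 = 0.0500 m
sum ≈ 0.0500+0.0050+0.2400+0.0500 ≈ 0.3450 m = S ✓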